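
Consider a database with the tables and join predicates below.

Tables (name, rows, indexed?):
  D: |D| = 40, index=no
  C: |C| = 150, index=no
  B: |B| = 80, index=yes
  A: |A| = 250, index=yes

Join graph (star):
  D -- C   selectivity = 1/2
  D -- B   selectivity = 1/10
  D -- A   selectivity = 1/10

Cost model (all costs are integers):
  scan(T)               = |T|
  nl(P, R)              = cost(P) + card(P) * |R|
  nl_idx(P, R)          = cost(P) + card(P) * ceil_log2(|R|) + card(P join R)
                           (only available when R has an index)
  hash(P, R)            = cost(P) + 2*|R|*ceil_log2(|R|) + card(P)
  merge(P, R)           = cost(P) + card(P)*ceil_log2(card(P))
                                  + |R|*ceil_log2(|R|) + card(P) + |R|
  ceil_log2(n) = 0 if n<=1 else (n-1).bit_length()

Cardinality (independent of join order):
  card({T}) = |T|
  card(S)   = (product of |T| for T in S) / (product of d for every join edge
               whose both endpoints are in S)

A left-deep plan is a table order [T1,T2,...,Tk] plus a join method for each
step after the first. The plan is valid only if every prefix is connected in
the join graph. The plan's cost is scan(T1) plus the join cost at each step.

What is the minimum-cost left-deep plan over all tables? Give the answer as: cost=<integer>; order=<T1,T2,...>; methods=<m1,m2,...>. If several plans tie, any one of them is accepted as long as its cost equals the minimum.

cost=13500; order=A,D,B,C; methods=hash,hash,hash

Selinger DP (subsets sized 1..n):
  {D}: scan cost=40, card=40
  {C}: scan cost=150, card=150
  {B}: scan cost=80, card=80
  {A}: scan cost=250, card=250
  {CD}: card=3000; try (D,hash)→780, (C,merge)→1670, (D,merge)→1780, (C,hash)→2480, (C,nl)→6040, (D,nl)→6150; best=780 via (D,hash)
  {BD}: card=320; try (D,hash)→640, (B,nl_idx)→640, (B,merge)→960, (D,merge)→1000, (B,hash)→1200, (B,nl)→3240 …(+1); best=640 via (D,hash)
  {AD}: card=1000; try (D,hash)→980, (A,nl_idx)→1360, (A,merge)→2570, (D,merge)→2780, (A,hash)→4080, (A,nl)→10040 …(+1); best=980 via (D,hash)
  {BCD}: card=24000; try (C,hash)→3360, (B,hash)→4900, (C,merge)→5190, (B,merge)→40420, (B,nl_idx)→45780, (C,nl)→48640 …(+1); best=3360 via (C,hash)
  {ACD}: card=75000; try (C,hash)→4380, (A,hash)→7780, (C,merge)→13330, (A,merge)→42030, (A,nl_idx)→99780, (C,nl)→150980 …(+1); best=4380 via (C,hash)
  {ABD}: card=8000; try (B,hash)→3100, (A,hash)→4960, (A,merge)→6090, (A,nl_idx)→11200, (B,merge)→12620, (B,nl_idx)→15980 …(+2); best=3100 via (B,hash)
  {ABCD}: card=600000; try (C,hash)→13500, (A,hash)→31360, (B,hash)→80500, (C,merge)→116450, (A,merge)→389610, (A,nl_idx)→795360 …(+5); best=13500 via (C,hash)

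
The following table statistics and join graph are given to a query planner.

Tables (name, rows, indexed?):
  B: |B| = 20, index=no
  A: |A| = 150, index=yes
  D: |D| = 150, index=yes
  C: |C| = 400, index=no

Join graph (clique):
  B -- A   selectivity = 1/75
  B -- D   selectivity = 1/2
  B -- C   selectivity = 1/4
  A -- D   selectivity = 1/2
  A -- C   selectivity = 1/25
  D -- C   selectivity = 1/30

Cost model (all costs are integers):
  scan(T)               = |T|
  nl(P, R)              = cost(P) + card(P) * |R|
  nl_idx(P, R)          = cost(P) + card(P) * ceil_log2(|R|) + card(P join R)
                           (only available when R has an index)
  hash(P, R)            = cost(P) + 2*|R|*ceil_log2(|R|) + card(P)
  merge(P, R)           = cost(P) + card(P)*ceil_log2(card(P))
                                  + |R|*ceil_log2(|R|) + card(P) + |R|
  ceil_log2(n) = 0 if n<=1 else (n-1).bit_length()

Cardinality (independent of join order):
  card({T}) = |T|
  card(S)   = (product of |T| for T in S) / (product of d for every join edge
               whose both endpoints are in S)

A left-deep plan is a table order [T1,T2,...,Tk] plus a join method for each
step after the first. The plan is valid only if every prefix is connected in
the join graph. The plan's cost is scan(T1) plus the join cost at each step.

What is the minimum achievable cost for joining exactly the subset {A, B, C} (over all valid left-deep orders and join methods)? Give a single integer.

Selinger DP over subsets of {A,B,C}:
  {B}: scan cost=20, card=20
  {A}: scan cost=150, card=150
  {C}: scan cost=400, card=400
  {AB}: card=40; try (A,nl_idx)→220, (B,hash)→500, (A,merge)→1490, (B,merge)→1620, (A,hash)→2440, (A,nl)→3020 …(+1); best=220 via (A,nl_idx)
  {BC}: card=2000; try (B,hash)→1000, (C,merge)→4140, (B,merge)→4520, (C,hash)→7240, (C,nl)→8020, (B,nl)→8400; best=1000 via (B,hash)
  {AC}: card=2400; try (A,hash)→3200, (C,merge)→5500, (A,merge)→5750, (A,nl_idx)→6000, (C,hash)→7500, (C,nl)→60150 …(+1); best=3200 via (A,hash)
  {ABC}: card=160; try (C,merge)→4500, (A,hash)→5400, (B,hash)→5800, (C,hash)→7460, (C,nl)→16220, (A,nl_idx)→17160 …(+4); best=4500 via (C,merge)

4500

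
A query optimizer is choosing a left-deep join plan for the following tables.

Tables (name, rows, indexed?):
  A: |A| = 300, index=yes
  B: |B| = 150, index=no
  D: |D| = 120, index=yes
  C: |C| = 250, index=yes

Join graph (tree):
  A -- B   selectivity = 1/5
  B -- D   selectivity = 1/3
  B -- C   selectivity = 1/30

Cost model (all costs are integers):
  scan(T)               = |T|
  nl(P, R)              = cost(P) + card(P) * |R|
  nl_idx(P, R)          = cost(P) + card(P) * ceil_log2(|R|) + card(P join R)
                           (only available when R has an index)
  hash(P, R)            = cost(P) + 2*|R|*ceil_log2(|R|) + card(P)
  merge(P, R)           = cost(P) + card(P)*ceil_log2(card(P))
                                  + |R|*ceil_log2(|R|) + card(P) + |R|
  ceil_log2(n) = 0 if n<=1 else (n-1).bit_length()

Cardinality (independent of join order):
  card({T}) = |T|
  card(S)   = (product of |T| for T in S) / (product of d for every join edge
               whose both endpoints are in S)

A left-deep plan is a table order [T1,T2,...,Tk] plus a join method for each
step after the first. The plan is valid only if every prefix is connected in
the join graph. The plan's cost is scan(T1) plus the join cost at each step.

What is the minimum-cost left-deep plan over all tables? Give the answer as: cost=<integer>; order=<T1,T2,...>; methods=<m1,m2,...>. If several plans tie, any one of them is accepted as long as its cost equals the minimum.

Selinger DP (subsets sized 1..n):
  {A}: scan cost=300, card=300
  {B}: scan cost=150, card=150
  {D}: scan cost=120, card=120
  {C}: scan cost=250, card=250
  {AB}: card=9000; try (B,hash)→3000, (A,merge)→4500, (B,merge)→4650, (A,hash)→5700, (A,nl_idx)→10500, (A,nl)→45150 …(+1); best=3000 via (B,hash)
  {BD}: card=6000; try (D,hash)→1980, (B,merge)→2430, (D,merge)→2460, (B,hash)→2640, (D,nl_idx)→7200, (B,nl)→18120 …(+1); best=1980 via (D,hash)
  {BC}: card=1250; try (C,nl_idx)→2600, (B,hash)→2900, (C,merge)→3750, (B,merge)→3850, (C,hash)→4300, (C,nl)→37650 …(+1); best=2600 via (C,nl_idx)
  {ABD}: card=360000; try (A,hash)→13380, (D,hash)→13680, (A,merge)→88980, (D,merge)→138960, (A,nl_idx)→415980, (D,nl_idx)→426000 …(+2); best=13380 via (A,hash)
  {ABC}: card=75000; try (A,hash)→9250, (C,hash)→16000, (A,merge)→20600, (A,nl_idx)→88850, (C,merge)→140250, (C,nl_idx)→150000 …(+2); best=9250 via (A,hash)
  {BCD}: card=50000; try (D,hash)→5530, (C,hash)→11980, (D,merge)→18560, (D,nl_idx)→61350, (C,merge)→88230, (C,nl_idx)→99980 …(+2); best=5530 via (D,hash)
  {ABCD}: card=3000000; try (A,hash)→60930, (D,hash)→85930, (C,hash)→377380, (A,merge)→858530, (D,merge)→1360210, (A,nl_idx)→3455530 …(+6); best=60930 via (A,hash)

cost=60930; order=B,C,D,A; methods=nl_idx,hash,hash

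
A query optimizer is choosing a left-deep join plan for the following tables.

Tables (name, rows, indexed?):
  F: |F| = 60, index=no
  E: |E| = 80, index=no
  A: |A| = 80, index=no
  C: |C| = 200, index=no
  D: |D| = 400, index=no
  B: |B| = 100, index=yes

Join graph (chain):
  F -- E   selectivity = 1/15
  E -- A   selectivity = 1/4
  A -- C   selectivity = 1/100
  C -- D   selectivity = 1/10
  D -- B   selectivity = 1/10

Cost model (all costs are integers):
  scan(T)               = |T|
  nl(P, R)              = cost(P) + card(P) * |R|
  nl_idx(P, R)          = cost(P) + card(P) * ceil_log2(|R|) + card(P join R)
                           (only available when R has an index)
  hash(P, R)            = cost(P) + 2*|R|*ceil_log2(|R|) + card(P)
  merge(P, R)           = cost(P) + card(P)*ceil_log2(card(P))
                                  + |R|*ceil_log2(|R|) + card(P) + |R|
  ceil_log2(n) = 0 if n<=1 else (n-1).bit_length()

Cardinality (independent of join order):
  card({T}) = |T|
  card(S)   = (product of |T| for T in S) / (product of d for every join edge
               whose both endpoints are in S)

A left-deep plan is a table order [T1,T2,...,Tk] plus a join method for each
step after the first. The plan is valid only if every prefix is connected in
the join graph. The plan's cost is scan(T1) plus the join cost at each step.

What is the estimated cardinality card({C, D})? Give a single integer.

8000

Tables in S: C(200), D(400)
Edges inside S: C-D(d=10)
numerator = 200 * 400 = 80000
denominator = 10 = 10
card(S) = 80000 / 10 = 8000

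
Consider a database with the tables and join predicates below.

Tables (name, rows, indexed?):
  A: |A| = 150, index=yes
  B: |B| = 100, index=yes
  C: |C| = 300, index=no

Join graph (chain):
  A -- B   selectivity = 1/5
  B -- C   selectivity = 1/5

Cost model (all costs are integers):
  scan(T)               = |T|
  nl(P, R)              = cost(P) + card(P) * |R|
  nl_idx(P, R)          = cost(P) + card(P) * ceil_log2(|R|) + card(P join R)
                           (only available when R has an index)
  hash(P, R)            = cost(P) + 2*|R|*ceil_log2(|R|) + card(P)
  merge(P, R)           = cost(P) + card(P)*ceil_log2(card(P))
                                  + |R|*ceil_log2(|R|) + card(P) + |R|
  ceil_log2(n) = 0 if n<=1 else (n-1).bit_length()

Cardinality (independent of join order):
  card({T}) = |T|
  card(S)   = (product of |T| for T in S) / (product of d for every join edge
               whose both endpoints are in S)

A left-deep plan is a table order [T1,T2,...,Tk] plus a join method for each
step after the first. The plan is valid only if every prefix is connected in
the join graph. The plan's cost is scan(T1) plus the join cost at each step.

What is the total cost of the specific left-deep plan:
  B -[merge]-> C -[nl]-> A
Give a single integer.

step 1: scan B: cost=100, card=100
step 2: join C via merge
    card(P join C) = 100*300/(5) = 6000
    cost = 100 + 100*7 + 300*9 + 100 + 300 = 3900
step 3: join A via nl
    card(P join A) = 6000*150/(5) = 180000
    cost = 3900 + 6000*150 = 903900

903900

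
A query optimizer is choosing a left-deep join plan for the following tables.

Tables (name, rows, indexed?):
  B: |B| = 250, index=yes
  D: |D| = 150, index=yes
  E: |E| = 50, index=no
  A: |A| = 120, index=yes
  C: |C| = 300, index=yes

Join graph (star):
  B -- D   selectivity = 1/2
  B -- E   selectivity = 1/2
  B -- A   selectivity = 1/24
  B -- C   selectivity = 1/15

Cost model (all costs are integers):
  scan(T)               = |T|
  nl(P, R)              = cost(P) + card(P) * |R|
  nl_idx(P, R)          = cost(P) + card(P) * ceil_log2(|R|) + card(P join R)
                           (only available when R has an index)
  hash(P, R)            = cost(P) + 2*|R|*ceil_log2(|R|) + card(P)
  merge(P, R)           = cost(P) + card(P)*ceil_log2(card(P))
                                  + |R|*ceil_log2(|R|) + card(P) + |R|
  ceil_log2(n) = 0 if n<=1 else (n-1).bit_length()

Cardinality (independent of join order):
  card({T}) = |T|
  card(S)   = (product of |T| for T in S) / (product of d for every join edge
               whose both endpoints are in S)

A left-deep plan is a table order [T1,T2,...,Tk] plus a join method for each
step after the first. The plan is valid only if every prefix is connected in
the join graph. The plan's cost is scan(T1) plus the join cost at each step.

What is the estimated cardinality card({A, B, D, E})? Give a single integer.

2343750

Tables in S: A(120), B(250), D(150), E(50)
Edges inside S: B-D(d=2), B-E(d=2), B-A(d=24)
numerator = 120 * 250 * 150 * 50 = 225000000
denominator = 2 * 2 * 24 = 96
card(S) = 225000000 / 96 = 2343750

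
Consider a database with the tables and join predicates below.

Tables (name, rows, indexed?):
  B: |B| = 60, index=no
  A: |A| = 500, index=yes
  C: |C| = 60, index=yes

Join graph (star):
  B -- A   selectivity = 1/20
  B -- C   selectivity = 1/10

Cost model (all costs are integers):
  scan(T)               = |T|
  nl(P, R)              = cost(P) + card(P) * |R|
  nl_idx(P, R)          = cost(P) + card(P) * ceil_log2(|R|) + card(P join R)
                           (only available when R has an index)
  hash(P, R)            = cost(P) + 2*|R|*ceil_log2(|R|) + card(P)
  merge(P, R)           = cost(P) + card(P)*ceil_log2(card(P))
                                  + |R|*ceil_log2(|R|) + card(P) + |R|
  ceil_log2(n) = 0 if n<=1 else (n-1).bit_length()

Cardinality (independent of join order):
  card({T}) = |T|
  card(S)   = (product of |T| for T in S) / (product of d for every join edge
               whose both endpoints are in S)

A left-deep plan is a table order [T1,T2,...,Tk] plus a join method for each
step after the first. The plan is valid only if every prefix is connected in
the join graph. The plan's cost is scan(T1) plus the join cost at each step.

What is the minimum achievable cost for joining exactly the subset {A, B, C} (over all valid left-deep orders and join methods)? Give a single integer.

3940

Selinger DP over subsets of {A,B,C}:
  {B}: scan cost=60, card=60
  {A}: scan cost=500, card=500
  {C}: scan cost=60, card=60
  {AB}: card=1500; try (B,hash)→1720, (A,nl_idx)→2100, (A,merge)→5480, (B,merge)→5920, (A,hash)→9120, (A,nl)→30060 …(+1); best=1720 via (B,hash)
  {BC}: card=360; try (C,nl_idx)→780, (C,hash)→840, (B,hash)→840, (C,merge)→900, (B,merge)→900, (C,nl)→3660 …(+1); best=780 via (C,nl_idx)
  {ABC}: card=9000; try (C,hash)→3940, (A,merge)→9380, (A,hash)→10140, (A,nl_idx)→13020, (C,nl_idx)→19720, (C,merge)→20140 …(+2); best=3940 via (C,hash)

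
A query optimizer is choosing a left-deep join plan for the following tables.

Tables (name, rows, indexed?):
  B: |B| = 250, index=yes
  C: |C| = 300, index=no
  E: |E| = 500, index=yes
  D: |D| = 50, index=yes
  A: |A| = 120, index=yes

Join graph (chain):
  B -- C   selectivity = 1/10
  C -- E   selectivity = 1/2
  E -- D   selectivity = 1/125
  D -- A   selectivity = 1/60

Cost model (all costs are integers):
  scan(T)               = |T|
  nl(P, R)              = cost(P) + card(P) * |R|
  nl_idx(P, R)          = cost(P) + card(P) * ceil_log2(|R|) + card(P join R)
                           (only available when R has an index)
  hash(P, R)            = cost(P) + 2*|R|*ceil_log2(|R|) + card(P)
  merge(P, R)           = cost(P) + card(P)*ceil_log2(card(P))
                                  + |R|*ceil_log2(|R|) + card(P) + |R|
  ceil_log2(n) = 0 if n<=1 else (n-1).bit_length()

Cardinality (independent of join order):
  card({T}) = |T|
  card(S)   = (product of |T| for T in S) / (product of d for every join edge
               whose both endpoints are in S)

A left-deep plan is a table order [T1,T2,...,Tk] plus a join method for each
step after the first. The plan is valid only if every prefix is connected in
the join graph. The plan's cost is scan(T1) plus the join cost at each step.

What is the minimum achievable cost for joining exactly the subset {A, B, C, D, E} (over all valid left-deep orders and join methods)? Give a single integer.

Selinger DP over subsets of {A,B,C,D,E}:
  {B}: scan cost=250, card=250
  {C}: scan cost=300, card=300
  {E}: scan cost=500, card=500
  {D}: scan cost=50, card=50
  {A}: scan cost=120, card=120
  {BC}: card=7500; try (B,hash)→4600, (C,merge)→5500, (B,merge)→5550, (C,hash)→5900, (B,nl_idx)→10200, (C,nl)→75250 …(+1); best=4600 via (B,hash)
  {CE}: card=75000; try (C,hash)→6400, (E,merge)→8300, (C,merge)→8500, (E,hash)→9600, (E,nl_idx)→78000, (E,nl)→150300 …(+1); best=6400 via (C,hash)
  {DE}: card=200; try (E,nl_idx)→700, (D,hash)→1600, (D,nl_idx)→3700, (E,merge)→5400, (D,merge)→5850, (E,hash)→9100 …(+2); best=700 via (E,nl_idx)
  {AD}: card=100; try (A,nl_idx)→500, (D,hash)→840, (D,nl_idx)→940, (A,merge)→1360, (D,merge)→1430, (A,hash)→1780 …(+2); best=500 via (A,nl_idx)
  {BCE}: card=1875000; try (E,hash)→21100, (B,hash)→85400, (E,merge)→114600, (B,merge)→1358650, (E,nl_idx)→1947100, (B,nl_idx)→2481400 …(+2); best=21100 via (E,hash)
  {CDE}: card=30000; try (C,merge)→5500, (C,hash)→6300, (C,nl)→60700, (D,hash)→82000, (D,nl_idx)→486400, (D,merge)→1356750 …(+1); best=5500 via (C,merge)
  {ADE}: card=400; try (E,nl_idx)→1800, (A,nl_idx)→2500, (A,hash)→2580, (A,merge)→3460, (E,merge)→6300, (E,hash)→9600 …(+2); best=1800 via (E,nl_idx)
  {BCDE}: card=750000; try (B,hash)→39500, (B,merge)→487750, (B,nl_idx)→995500, (D,hash)→1896700, (B,nl)→7505500, (D,nl_idx)→12021100 …(+2); best=39500 via (B,hash)
  {ACDE}: card=60000; try (C,hash)→7600, (C,merge)→8800, (A,hash)→37180, (C,nl)→121800, (A,nl_idx)→275500, (A,merge)→486460 …(+1); best=7600 via (C,hash)
  {ABCDE}: card=1500000; try (B,hash)→71600, (A,hash)→791180, (B,merge)→1029850, (B,nl_idx)→1987600, (A,nl_idx)→6789500, (B,nl)→15007600 …(+2); best=71600 via (B,hash)

71600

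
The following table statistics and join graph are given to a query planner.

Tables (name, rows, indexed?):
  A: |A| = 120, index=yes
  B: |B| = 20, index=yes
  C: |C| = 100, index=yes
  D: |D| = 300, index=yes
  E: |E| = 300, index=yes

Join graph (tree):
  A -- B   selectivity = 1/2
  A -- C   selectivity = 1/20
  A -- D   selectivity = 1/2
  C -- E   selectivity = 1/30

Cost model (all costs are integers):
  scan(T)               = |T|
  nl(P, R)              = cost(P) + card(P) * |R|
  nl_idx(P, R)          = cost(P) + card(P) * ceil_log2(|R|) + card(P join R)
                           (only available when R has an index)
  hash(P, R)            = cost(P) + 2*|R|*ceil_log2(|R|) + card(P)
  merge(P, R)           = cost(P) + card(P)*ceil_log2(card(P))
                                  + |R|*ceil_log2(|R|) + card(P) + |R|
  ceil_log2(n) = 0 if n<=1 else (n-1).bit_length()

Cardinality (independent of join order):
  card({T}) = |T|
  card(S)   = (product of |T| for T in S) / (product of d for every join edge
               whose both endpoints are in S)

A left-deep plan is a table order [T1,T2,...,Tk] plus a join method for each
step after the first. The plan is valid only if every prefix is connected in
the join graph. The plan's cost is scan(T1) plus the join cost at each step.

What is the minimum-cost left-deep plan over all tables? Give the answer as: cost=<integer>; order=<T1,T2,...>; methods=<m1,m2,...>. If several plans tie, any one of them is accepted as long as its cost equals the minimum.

cost=76280; order=C,E,A,B,D; methods=nl_idx,hash,hash,hash

Selinger DP (subsets sized 1..n):
  {A}: scan cost=120, card=120
  {B}: scan cost=20, card=20
  {C}: scan cost=100, card=100
  {D}: scan cost=300, card=300
  {E}: scan cost=300, card=300
  {AB}: card=1200; try (B,hash)→440, (A,merge)→1100, (B,merge)→1200, (A,nl_idx)→1360, (A,hash)→1720, (B,nl_idx)→1920 …(+2); best=440 via (B,hash)
  {AC}: card=600; try (A,nl_idx)→1400, (C,nl_idx)→1560, (C,hash)→1640, (A,merge)→1860, (C,merge)→1880, (A,hash)→1880 …(+2); best=1400 via (A,nl_idx)
  {AD}: card=18000; try (A,hash)→2280, (D,merge)→4080, (A,merge)→4260, (D,hash)→5640, (D,nl_idx)→19200, (A,nl_idx)→20400 …(+2); best=2280 via (A,hash)
  {CE}: card=1000; try (E,nl_idx)→2000, (C,hash)→2000, (C,nl_idx)→3400, (E,merge)→3900, (C,merge)→4100, (E,hash)→5600 …(+2); best=2000 via (E,nl_idx)
  {ABC}: card=6000; try (B,hash)→2200, (C,hash)→3040, (B,merge)→8120, (B,nl_idx)→10400, (B,nl)→13400, (C,nl_idx)→14840 …(+2); best=2200 via (B,hash)
  {ABD}: card=180000; try (D,hash)→7040, (D,merge)→17840, (B,hash)→20480, (D,nl_idx)→191240, (B,nl_idx)→272280, (B,merge)→290400 …(+2); best=7040 via (D,hash)
  {ACD}: card=90000; try (D,hash)→7400, (D,merge)→11000, (C,hash)→21680, (D,nl_idx)→96800, (D,nl)→181400, (C,nl_idx)→218280 …(+2); best=7400 via (D,hash)
  {ACE}: card=6000; try (A,hash)→4680, (E,hash)→7400, (E,merge)→11000, (E,nl_idx)→12800, (A,merge)→13960, (A,nl_idx)→15000 …(+2); best=4680 via (A,hash)
  {ABCD}: card=900000; try (D,hash)→13600, (D,merge)→89200, (B,hash)→97600, (C,hash)→188440, (D,nl_idx)→956200, (B,nl_idx)→1357400 …(+6); best=13600 via (D,hash)
  {ABCE}: card=60000; try (B,hash)→10880, (E,hash)→13600, (B,merge)→88800, (E,merge)→89200, (B,nl_idx)→94680, (E,nl_idx)→116200 …(+2); best=10880 via (B,hash)
  {ACDE}: card=900000; try (D,hash)→16080, (D,merge)→91680, (E,hash)→102800, (D,nl_idx)→958680, (E,merge)→1630400, (E,nl_idx)→1717400 …(+2); best=16080 via (D,hash)
  {ABCDE}: card=9000000; try (D,hash)→76280, (B,hash)→916280, (E,hash)→919000, (D,merge)→1033880, (D,nl_idx)→9550880, (B,nl_idx)→13516080 …(+6); best=76280 via (D,hash)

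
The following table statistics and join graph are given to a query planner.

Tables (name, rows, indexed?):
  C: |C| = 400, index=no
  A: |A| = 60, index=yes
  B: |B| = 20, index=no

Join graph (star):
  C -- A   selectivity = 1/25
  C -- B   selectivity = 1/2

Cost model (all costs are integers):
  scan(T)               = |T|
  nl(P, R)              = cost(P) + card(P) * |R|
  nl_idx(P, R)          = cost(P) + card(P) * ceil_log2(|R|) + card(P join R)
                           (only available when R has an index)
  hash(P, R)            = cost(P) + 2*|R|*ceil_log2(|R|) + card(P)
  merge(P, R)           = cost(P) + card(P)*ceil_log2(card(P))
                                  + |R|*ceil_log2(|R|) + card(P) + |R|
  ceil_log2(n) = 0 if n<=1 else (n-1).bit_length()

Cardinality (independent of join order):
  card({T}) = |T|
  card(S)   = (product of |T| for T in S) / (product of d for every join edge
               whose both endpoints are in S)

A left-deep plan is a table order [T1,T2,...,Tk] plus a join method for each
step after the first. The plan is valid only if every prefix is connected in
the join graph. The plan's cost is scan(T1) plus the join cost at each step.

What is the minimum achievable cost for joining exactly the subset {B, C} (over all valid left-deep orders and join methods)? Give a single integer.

1000

Selinger DP over subsets of {B,C}:
  {C}: scan cost=400, card=400
  {B}: scan cost=20, card=20
  {BC}: card=4000; try (B,hash)→1000, (C,merge)→4140, (B,merge)→4520, (C,hash)→7240, (C,nl)→8020, (B,nl)→8400; best=1000 via (B,hash)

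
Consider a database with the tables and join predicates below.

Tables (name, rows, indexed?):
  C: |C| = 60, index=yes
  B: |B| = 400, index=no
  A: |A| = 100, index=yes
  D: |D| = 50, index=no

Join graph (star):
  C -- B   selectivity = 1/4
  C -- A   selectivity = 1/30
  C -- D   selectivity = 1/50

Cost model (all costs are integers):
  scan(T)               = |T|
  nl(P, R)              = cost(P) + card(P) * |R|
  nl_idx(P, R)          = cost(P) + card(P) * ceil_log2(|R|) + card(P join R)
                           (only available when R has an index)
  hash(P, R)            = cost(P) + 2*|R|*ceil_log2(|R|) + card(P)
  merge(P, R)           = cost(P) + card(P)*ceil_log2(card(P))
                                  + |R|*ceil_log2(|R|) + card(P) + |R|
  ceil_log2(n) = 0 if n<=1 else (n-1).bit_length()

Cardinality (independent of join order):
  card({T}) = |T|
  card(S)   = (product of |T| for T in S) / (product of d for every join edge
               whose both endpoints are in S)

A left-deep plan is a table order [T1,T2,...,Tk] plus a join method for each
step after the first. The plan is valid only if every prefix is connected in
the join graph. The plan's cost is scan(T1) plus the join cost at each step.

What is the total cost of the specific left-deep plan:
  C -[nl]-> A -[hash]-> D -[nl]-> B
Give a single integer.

86860

step 1: scan C: cost=60, card=60
step 2: join A via nl
    card(P join A) = 60*100/(30) = 200
    cost = 60 + 60*100 = 6060
step 3: join D via hash
    card(P join D) = 200*50/(50) = 200
    cost = 6060 + 2*50*6 + 200 = 6860
step 4: join B via nl
    card(P join B) = 200*400/(4) = 20000
    cost = 6860 + 200*400 = 86860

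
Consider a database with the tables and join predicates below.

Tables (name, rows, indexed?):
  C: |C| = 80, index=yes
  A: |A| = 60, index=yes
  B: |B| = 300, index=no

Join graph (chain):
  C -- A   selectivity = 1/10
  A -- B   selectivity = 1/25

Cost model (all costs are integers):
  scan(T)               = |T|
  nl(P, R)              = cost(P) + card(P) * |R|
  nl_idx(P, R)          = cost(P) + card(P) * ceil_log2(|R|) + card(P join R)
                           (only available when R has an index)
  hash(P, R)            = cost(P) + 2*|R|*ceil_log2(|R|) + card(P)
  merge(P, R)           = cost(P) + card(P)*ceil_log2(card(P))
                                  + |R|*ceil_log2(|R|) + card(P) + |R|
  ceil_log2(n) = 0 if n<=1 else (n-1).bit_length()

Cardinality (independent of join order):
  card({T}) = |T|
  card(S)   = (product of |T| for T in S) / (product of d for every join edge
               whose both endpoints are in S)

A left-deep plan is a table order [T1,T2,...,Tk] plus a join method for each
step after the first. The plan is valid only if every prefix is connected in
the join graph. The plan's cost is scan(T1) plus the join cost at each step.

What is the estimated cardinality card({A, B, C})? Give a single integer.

Tables in S: A(60), B(300), C(80)
Edges inside S: C-A(d=10), A-B(d=25)
numerator = 60 * 300 * 80 = 1440000
denominator = 10 * 25 = 250
card(S) = 1440000 / 250 = 5760

5760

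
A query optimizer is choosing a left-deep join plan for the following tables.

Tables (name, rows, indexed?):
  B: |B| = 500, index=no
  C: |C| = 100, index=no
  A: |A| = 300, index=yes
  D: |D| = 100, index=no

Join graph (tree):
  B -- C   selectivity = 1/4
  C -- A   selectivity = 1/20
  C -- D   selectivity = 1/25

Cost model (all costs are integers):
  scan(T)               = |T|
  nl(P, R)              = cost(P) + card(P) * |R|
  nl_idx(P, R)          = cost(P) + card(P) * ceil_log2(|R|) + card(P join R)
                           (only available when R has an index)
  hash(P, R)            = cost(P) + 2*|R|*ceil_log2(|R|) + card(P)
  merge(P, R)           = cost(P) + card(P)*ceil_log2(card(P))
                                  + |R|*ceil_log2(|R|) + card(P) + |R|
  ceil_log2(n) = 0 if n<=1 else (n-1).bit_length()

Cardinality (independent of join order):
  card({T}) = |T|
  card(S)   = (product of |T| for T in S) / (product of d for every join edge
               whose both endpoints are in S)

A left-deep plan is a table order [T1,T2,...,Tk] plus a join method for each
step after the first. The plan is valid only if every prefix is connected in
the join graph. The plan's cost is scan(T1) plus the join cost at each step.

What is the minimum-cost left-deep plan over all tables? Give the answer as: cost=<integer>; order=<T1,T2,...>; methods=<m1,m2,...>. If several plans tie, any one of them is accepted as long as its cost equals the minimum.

Selinger DP (subsets sized 1..n):
  {B}: scan cost=500, card=500
  {C}: scan cost=100, card=100
  {A}: scan cost=300, card=300
  {D}: scan cost=100, card=100
  {BC}: card=12500; try (C,hash)→2400, (B,merge)→5900, (C,merge)→6300, (B,hash)→9200, (B,nl)→50100, (C,nl)→50500; best=2400 via (C,hash)
  {AC}: card=1500; try (C,hash)→2000, (A,nl_idx)→2500, (A,merge)→3900, (C,merge)→4100, (A,hash)→5600, (A,nl)→30100 …(+1); best=2000 via (C,hash)
  {CD}: card=400; try (D,hash)→1600, (C,hash)→1600, (D,merge)→1700, (C,merge)→1700, (D,nl)→10100, (C,nl)→10100; best=1600 via (D,hash)
  {ABC}: card=187500; try (B,hash)→12500, (A,hash)→20300, (B,merge)→25000, (A,merge)→192900, (A,nl_idx)→302400, (B,nl)→752000 …(+1); best=12500 via (B,hash)
  {BCD}: card=50000; try (B,merge)→10600, (B,hash)→11000, (D,hash)→16300, (D,merge)→190700, (B,nl)→201600, (D,nl)→1252400; best=10600 via (B,merge)
  {ACD}: card=6000; try (D,hash)→4900, (A,hash)→7400, (A,merge)→8600, (A,nl_idx)→11200, (D,merge)→20800, (A,nl)→121600 …(+1); best=4900 via (D,hash)
  {ABCD}: card=750000; try (B,hash)→19900, (A,hash)→66000, (B,merge)→93900, (D,hash)→201400, (A,merge)→863600, (A,nl_idx)→1210600 …(+4); best=19900 via (B,hash)

cost=19900; order=A,C,D,B; methods=hash,hash,hash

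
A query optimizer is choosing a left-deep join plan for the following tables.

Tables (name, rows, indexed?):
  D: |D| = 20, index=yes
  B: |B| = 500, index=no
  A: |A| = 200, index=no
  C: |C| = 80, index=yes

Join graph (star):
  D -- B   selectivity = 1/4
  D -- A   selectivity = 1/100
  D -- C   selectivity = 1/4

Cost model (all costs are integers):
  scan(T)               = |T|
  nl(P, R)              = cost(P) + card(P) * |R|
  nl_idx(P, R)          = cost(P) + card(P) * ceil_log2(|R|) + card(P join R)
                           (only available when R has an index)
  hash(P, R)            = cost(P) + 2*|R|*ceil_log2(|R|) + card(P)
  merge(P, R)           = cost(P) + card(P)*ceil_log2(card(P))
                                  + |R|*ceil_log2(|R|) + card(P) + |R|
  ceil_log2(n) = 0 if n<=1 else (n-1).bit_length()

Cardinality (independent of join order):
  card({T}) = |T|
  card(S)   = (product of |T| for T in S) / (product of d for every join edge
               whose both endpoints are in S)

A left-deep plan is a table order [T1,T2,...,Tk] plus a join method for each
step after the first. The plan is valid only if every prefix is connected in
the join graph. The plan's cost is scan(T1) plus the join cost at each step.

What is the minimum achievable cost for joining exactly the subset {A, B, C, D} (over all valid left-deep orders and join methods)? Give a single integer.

Selinger DP over subsets of {A,B,C,D}:
  {D}: scan cost=20, card=20
  {B}: scan cost=500, card=500
  {A}: scan cost=200, card=200
  {C}: scan cost=80, card=80
  {BD}: card=2500; try (D,hash)→1200, (B,merge)→5140, (D,nl_idx)→5500, (D,merge)→5620, (B,hash)→9040, (B,nl)→10020 …(+1); best=1200 via (D,hash)
  {AD}: card=40; try (D,hash)→600, (D,nl_idx)→1240, (A,merge)→1940, (D,merge)→2120, (A,hash)→3240, (A,nl)→4020 …(+1); best=600 via (D,hash)
  {CD}: card=400; try (D,hash)→360, (C,nl_idx)→560, (C,merge)→780, (D,merge)→840, (D,nl_idx)→880, (C,hash)→1160 …(+2); best=360 via (D,hash)
  {ABD}: card=5000; try (B,merge)→5880, (A,hash)→6900, (B,hash)→9640, (B,nl)→20600, (A,merge)→35500, (A,nl)→501200; best=5880 via (B,merge)
  {BCD}: card=50000; try (C,hash)→4820, (B,merge)→9360, (B,hash)→9760, (C,merge)→34340, (C,nl_idx)→68700, (B,nl)→200360 …(+1); best=4820 via (C,hash)
  {ACD}: card=800; try (C,merge)→1520, (C,nl_idx)→1680, (C,hash)→1760, (C,nl)→3800, (A,hash)→3960, (A,merge)→6160 …(+1); best=1520 via (C,merge)
  {ABCD}: card=100000; try (B,hash)→11320, (C,hash)→12000, (B,merge)→15320, (A,hash)→58020, (C,merge)→76520, (C,nl_idx)→140880 …(+4); best=11320 via (B,hash)

11320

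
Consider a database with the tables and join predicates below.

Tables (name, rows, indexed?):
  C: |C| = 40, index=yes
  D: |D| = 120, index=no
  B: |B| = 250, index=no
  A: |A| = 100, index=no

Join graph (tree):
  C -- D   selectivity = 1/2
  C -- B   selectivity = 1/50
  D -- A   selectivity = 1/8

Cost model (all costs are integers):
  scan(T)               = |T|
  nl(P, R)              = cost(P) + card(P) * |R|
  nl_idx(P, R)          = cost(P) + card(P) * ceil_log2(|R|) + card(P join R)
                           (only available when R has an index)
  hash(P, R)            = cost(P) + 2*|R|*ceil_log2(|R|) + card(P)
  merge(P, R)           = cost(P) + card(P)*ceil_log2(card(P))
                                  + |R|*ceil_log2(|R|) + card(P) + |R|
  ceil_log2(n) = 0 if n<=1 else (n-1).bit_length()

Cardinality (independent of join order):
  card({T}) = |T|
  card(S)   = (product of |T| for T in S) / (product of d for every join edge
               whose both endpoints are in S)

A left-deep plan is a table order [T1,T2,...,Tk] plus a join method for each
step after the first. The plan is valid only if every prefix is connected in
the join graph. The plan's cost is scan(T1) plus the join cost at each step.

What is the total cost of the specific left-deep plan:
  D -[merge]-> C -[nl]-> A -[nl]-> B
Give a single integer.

7741360

step 1: scan D: cost=120, card=120
step 2: join C via merge
    card(P join C) = 120*40/(2) = 2400
    cost = 120 + 120*7 + 40*6 + 120 + 40 = 1360
step 3: join A via nl
    card(P join A) = 2400*100/(8) = 30000
    cost = 1360 + 2400*100 = 241360
step 4: join B via nl
    card(P join B) = 30000*250/(50) = 150000
    cost = 241360 + 30000*250 = 7741360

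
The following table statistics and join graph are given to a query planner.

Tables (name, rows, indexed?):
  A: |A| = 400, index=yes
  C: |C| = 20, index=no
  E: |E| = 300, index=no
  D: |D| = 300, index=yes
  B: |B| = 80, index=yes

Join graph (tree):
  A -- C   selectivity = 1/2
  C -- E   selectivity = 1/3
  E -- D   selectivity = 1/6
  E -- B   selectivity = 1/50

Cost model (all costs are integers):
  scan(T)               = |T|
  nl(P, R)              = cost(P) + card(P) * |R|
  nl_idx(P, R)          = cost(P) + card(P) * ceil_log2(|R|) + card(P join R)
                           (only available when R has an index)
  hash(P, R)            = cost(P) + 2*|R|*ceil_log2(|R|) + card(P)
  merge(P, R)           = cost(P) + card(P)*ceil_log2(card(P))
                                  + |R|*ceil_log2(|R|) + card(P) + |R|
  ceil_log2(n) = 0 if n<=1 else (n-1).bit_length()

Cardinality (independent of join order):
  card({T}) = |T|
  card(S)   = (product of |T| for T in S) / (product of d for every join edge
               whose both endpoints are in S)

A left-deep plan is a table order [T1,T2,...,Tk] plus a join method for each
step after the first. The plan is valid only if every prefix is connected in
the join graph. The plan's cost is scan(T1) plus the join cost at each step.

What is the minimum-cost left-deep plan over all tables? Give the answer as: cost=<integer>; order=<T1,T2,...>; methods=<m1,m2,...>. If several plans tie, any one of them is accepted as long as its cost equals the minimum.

cost=178200; order=E,B,C,D,A; methods=hash,hash,hash,hash

Selinger DP (subsets sized 1..n):
  {A}: scan cost=400, card=400
  {C}: scan cost=20, card=20
  {E}: scan cost=300, card=300
  {D}: scan cost=300, card=300
  {B}: scan cost=80, card=80
  {AC}: card=4000; try (C,hash)→1000, (A,merge)→4140, (A,nl_idx)→4200, (C,merge)→4520, (A,hash)→7240, (A,nl)→8020 …(+1); best=1000 via (C,hash)
  {CE}: card=2000; try (C,hash)→800, (E,merge)→3140, (C,merge)→3420, (E,hash)→5440, (E,nl)→6020, (C,nl)→6300; best=800 via (C,hash)
  {DE}: card=15000; try (E,hash)→6000, (D,hash)→6000, (E,merge)→6300, (D,merge)→6300, (D,nl_idx)→18000, (E,nl)→90300 …(+1); best=6000 via (E,hash)
  {BE}: card=480; try (B,hash)→1720, (B,nl_idx)→2880, (E,merge)→3720, (B,merge)→3940, (E,hash)→5560, (E,nl)→24080 …(+1); best=1720 via (B,hash)
  {ACE}: card=400000; try (A,hash)→10000, (E,hash)→10400, (A,merge)→28800, (E,merge)→56000, (A,nl_idx)→418800, (A,nl)→800800 …(+1); best=10000 via (A,hash)
  {CDE}: card=100000; try (D,hash)→8200, (C,hash)→21200, (D,merge)→27800, (D,nl_idx)→118800, (C,merge)→231120, (C,nl)→306000 …(+1); best=8200 via (D,hash)
  {BCE}: card=3200; try (C,hash)→2400, (B,hash)→3920, (C,merge)→6640, (C,nl)→11320, (B,nl_idx)→18000, (B,merge)→25440 …(+1); best=2400 via (C,hash)
  {BDE}: card=24000; try (D,hash)→7600, (D,merge)→9520, (B,hash)→22120, (D,nl_idx)→30040, (B,nl_idx)→135000, (D,nl)→145720 …(+2); best=7600 via (D,hash)
  {ACDE}: card=20000000; try (A,hash)→115400, (D,hash)→415400, (A,merge)→1812200, (D,merge)→8013000, (A,nl_idx)→20908200, (D,nl_idx)→23610000 …(+2); best=115400 via (A,hash)
  {ABCE}: card=640000; try (A,hash)→12800, (A,merge)→48000, (B,hash)→411120, (A,nl_idx)→671200, (A,nl)→1282400, (B,nl_idx)→3450000 …(+2); best=12800 via (A,hash)
  {BCDE}: card=160000; try (D,hash)→11000, (C,hash)→31800, (D,merge)→47000, (B,hash)→109320, (D,nl_idx)→191200, (C,merge)→391720 …(+5); best=11000 via (D,hash)
  {ABCDE}: card=32000000; try (A,hash)→178200, (D,hash)→658200, (A,merge)→3055000, (D,merge)→13455800, (B,hash)→20116520, (A,nl_idx)→33451000 …(+6); best=178200 via (A,hash)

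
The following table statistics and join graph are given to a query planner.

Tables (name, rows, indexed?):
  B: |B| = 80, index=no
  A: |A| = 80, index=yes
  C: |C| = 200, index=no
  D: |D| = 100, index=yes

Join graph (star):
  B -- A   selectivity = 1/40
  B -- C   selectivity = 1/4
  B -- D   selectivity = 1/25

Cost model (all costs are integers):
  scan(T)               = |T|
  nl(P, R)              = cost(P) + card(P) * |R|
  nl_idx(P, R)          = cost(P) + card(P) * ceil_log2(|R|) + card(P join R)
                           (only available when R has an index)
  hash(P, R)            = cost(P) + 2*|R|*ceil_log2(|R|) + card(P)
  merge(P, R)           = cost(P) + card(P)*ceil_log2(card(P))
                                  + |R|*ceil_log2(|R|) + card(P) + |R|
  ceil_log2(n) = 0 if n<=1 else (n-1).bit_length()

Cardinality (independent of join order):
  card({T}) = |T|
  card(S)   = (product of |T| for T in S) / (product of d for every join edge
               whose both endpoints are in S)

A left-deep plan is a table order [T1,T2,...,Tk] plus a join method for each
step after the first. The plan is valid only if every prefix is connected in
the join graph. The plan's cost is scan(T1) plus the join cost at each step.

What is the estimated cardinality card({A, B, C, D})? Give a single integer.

32000

Tables in S: A(80), B(80), C(200), D(100)
Edges inside S: B-A(d=40), B-C(d=4), B-D(d=25)
numerator = 80 * 80 * 200 * 100 = 128000000
denominator = 40 * 4 * 25 = 4000
card(S) = 128000000 / 4000 = 32000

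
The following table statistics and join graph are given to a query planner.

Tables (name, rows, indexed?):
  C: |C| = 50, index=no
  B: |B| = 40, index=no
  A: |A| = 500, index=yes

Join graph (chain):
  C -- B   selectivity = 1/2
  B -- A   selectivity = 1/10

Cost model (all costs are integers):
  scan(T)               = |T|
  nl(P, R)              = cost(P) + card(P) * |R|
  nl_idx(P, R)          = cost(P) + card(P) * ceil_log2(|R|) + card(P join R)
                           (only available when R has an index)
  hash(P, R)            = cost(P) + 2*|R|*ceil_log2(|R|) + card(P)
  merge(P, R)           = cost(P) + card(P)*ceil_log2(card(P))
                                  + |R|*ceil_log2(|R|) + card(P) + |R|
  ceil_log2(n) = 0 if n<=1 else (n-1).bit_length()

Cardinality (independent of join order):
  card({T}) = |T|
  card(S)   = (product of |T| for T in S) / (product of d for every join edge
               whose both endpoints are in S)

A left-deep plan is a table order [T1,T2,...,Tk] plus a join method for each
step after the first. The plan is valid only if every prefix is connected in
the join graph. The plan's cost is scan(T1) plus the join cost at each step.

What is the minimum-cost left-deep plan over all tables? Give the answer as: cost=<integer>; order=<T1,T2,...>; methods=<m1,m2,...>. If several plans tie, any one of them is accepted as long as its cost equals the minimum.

Selinger DP (subsets sized 1..n):
  {C}: scan cost=50, card=50
  {B}: scan cost=40, card=40
  {A}: scan cost=500, card=500
  {BC}: card=1000; try (B,hash)→580, (C,merge)→670, (C,hash)→680, (B,merge)→680, (C,nl)→2040, (B,nl)→2050; best=580 via (B,hash)
  {AB}: card=2000; try (B,hash)→1480, (A,nl_idx)→2400, (A,merge)→5320, (B,merge)→5780, (A,hash)→9080, (A,nl)→20040 …(+1); best=1480 via (B,hash)
  {ABC}: card=50000; try (C,hash)→4080, (A,hash)→10580, (A,merge)→16580, (C,merge)→25830, (A,nl_idx)→59580, (C,nl)→101480 …(+1); best=4080 via (C,hash)

cost=4080; order=A,B,C; methods=hash,hash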